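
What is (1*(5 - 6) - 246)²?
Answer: 61009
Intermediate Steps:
(1*(5 - 6) - 246)² = (1*(-1) - 246)² = (-1 - 246)² = (-247)² = 61009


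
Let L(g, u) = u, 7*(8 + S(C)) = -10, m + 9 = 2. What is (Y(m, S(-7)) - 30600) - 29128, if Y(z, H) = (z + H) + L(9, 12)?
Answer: -418127/7 ≈ -59732.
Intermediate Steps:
m = -7 (m = -9 + 2 = -7)
S(C) = -66/7 (S(C) = -8 + (⅐)*(-10) = -8 - 10/7 = -66/7)
Y(z, H) = 12 + H + z (Y(z, H) = (z + H) + 12 = (H + z) + 12 = 12 + H + z)
(Y(m, S(-7)) - 30600) - 29128 = ((12 - 66/7 - 7) - 30600) - 29128 = (-31/7 - 30600) - 29128 = -214231/7 - 29128 = -418127/7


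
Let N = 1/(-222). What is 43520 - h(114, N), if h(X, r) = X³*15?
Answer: -22179640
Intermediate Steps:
N = -1/222 ≈ -0.0045045
h(X, r) = 15*X³
43520 - h(114, N) = 43520 - 15*114³ = 43520 - 15*1481544 = 43520 - 1*22223160 = 43520 - 22223160 = -22179640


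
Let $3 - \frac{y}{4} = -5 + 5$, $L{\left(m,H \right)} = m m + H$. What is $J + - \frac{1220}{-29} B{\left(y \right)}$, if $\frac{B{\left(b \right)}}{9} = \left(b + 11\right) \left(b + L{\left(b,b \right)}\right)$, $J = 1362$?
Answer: $\frac{42466218}{29} \approx 1.4644 \cdot 10^{6}$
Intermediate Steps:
$L{\left(m,H \right)} = H + m^{2}$ ($L{\left(m,H \right)} = m^{2} + H = H + m^{2}$)
$y = 12$ ($y = 12 - 4 \left(-5 + 5\right) = 12 - 0 = 12 + 0 = 12$)
$B{\left(b \right)} = 9 \left(11 + b\right) \left(b^{2} + 2 b\right)$ ($B{\left(b \right)} = 9 \left(b + 11\right) \left(b + \left(b + b^{2}\right)\right) = 9 \left(11 + b\right) \left(b^{2} + 2 b\right)$)
$J + - \frac{1220}{-29} B{\left(y \right)} = 1362 + - \frac{1220}{-29} \cdot 9 \cdot 12 \left(22 + 12^{2} + 13 \cdot 12\right) = 1362 + \left(-1220\right) \left(- \frac{1}{29}\right) 9 \cdot 12 \left(22 + 144 + 156\right) = 1362 + \frac{1220 \cdot 9 \cdot 12 \cdot 322}{29} = 1362 + \frac{1220}{29} \cdot 34776 = 1362 + \frac{42426720}{29} = \frac{42466218}{29}$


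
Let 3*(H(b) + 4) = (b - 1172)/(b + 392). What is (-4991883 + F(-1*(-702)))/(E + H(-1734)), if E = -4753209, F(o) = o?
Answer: 10047247353/9568216316 ≈ 1.0501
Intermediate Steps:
H(b) = -4 + (-1172 + b)/(3*(392 + b)) (H(b) = -4 + ((b - 1172)/(b + 392))/3 = -4 + ((-1172 + b)/(392 + b))/3 = -4 + (-1172 + b)/(3*(392 + b)))
(-4991883 + F(-1*(-702)))/(E + H(-1734)) = (-4991883 - 1*(-702))/(-4753209 + (-5876 - 11*(-1734))/(3*(392 - 1734))) = (-4991883 + 702)/(-4753209 + (⅓)*(-5876 + 19074)/(-1342)) = -4991181/(-4753209 + (⅓)*(-1/1342)*13198) = -4991181/(-4753209 - 6599/2013) = -4991181/(-9568216316/2013) = -4991181*(-2013/9568216316) = 10047247353/9568216316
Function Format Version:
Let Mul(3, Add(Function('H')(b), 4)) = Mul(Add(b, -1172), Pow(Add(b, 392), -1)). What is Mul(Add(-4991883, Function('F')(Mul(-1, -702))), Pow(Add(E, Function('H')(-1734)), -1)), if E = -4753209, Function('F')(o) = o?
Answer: Rational(10047247353, 9568216316) ≈ 1.0501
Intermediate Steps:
Function('H')(b) = Add(-4, Mul(Rational(1, 3), Pow(Add(392, b), -1), Add(-1172, b))) (Function('H')(b) = Add(-4, Mul(Rational(1, 3), Mul(Add(b, -1172), Pow(Add(b, 392), -1)))) = Add(-4, Mul(Rational(1, 3), Mul(Add(-1172, b), Pow(Add(392, b), -1)))) = Add(-4, Mul(Rational(1, 3), Mul(Pow(Add(392, b), -1), Add(-1172, b)))) = Add(-4, Mul(Rational(1, 3), Pow(Add(392, b), -1), Add(-1172, b))))
Mul(Add(-4991883, Function('F')(Mul(-1, -702))), Pow(Add(E, Function('H')(-1734)), -1)) = Mul(Add(-4991883, Mul(-1, -702)), Pow(Add(-4753209, Mul(Rational(1, 3), Pow(Add(392, -1734), -1), Add(-5876, Mul(-11, -1734)))), -1)) = Mul(Add(-4991883, 702), Pow(Add(-4753209, Mul(Rational(1, 3), Pow(-1342, -1), Add(-5876, 19074))), -1)) = Mul(-4991181, Pow(Add(-4753209, Mul(Rational(1, 3), Rational(-1, 1342), 13198)), -1)) = Mul(-4991181, Pow(Add(-4753209, Rational(-6599, 2013)), -1)) = Mul(-4991181, Pow(Rational(-9568216316, 2013), -1)) = Mul(-4991181, Rational(-2013, 9568216316)) = Rational(10047247353, 9568216316)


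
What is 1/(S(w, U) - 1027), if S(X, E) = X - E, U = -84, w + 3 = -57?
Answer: -1/1003 ≈ -0.00099701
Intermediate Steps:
w = -60 (w = -3 - 57 = -60)
1/(S(w, U) - 1027) = 1/((-60 - 1*(-84)) - 1027) = 1/((-60 + 84) - 1027) = 1/(24 - 1027) = 1/(-1003) = -1/1003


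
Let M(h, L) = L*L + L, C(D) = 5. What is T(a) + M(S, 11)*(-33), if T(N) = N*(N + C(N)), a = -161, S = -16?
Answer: 20760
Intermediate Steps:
M(h, L) = L + L² (M(h, L) = L² + L = L + L²)
T(N) = N*(5 + N) (T(N) = N*(N + 5) = N*(5 + N))
T(a) + M(S, 11)*(-33) = -161*(5 - 161) + (11*(1 + 11))*(-33) = -161*(-156) + (11*12)*(-33) = 25116 + 132*(-33) = 25116 - 4356 = 20760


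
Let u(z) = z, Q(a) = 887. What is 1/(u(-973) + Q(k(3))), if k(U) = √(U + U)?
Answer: -1/86 ≈ -0.011628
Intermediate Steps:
k(U) = √2*√U (k(U) = √(2*U) = √2*√U)
1/(u(-973) + Q(k(3))) = 1/(-973 + 887) = 1/(-86) = -1/86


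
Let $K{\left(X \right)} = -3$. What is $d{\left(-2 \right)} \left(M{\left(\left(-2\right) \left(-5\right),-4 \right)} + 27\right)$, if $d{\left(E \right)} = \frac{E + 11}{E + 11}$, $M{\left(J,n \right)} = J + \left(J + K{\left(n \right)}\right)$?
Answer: $44$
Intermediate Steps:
$M{\left(J,n \right)} = -3 + 2 J$ ($M{\left(J,n \right)} = J + \left(J - 3\right) = J + \left(-3 + J\right) = -3 + 2 J$)
$d{\left(E \right)} = 1$ ($d{\left(E \right)} = \frac{11 + E}{11 + E} = 1$)
$d{\left(-2 \right)} \left(M{\left(\left(-2\right) \left(-5\right),-4 \right)} + 27\right) = 1 \left(\left(-3 + 2 \left(\left(-2\right) \left(-5\right)\right)\right) + 27\right) = 1 \left(\left(-3 + 2 \cdot 10\right) + 27\right) = 1 \left(\left(-3 + 20\right) + 27\right) = 1 \left(17 + 27\right) = 1 \cdot 44 = 44$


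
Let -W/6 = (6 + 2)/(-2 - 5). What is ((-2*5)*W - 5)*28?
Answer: -2060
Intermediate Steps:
W = 48/7 (W = -6*(6 + 2)/(-2 - 5) = -48/(-7) = -48*(-1)/7 = -6*(-8/7) = 48/7 ≈ 6.8571)
((-2*5)*W - 5)*28 = (-2*5*(48/7) - 5)*28 = (-10*48/7 - 5)*28 = (-480/7 - 5)*28 = -515/7*28 = -2060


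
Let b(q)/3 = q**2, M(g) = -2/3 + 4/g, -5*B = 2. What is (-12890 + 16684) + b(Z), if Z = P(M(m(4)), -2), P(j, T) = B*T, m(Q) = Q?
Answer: 94898/25 ≈ 3795.9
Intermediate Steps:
B = -2/5 (B = -1/5*2 = -2/5 ≈ -0.40000)
M(g) = -2/3 + 4/g (M(g) = -2*1/3 + 4/g = -2/3 + 4/g)
P(j, T) = -2*T/5
Z = 4/5 (Z = -2/5*(-2) = 4/5 ≈ 0.80000)
b(q) = 3*q**2
(-12890 + 16684) + b(Z) = (-12890 + 16684) + 3*(4/5)**2 = 3794 + 3*(16/25) = 3794 + 48/25 = 94898/25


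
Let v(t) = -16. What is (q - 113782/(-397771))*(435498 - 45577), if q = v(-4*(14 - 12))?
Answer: -2437222266234/397771 ≈ -6.1272e+6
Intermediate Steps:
q = -16
(q - 113782/(-397771))*(435498 - 45577) = (-16 - 113782/(-397771))*(435498 - 45577) = (-16 - 113782*(-1/397771))*389921 = (-16 + 113782/397771)*389921 = -6250554/397771*389921 = -2437222266234/397771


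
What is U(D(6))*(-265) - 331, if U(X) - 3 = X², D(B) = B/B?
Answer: -1391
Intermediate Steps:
D(B) = 1
U(X) = 3 + X²
U(D(6))*(-265) - 331 = (3 + 1²)*(-265) - 331 = (3 + 1)*(-265) - 331 = 4*(-265) - 331 = -1060 - 331 = -1391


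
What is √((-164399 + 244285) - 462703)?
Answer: I*√382817 ≈ 618.72*I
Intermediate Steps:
√((-164399 + 244285) - 462703) = √(79886 - 462703) = √(-382817) = I*√382817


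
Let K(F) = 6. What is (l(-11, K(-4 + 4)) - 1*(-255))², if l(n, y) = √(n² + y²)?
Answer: (255 + √157)² ≈ 71572.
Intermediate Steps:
(l(-11, K(-4 + 4)) - 1*(-255))² = (√((-11)² + 6²) - 1*(-255))² = (√(121 + 36) + 255)² = (√157 + 255)² = (255 + √157)²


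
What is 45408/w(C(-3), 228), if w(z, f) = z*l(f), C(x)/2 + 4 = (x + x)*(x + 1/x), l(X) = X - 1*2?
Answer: 1419/226 ≈ 6.2788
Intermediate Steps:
l(X) = -2 + X (l(X) = X - 2 = -2 + X)
C(x) = -8 + 4*x*(x + 1/x) (C(x) = -8 + 2*((x + x)*(x + 1/x)) = -8 + 2*((2*x)*(x + 1/x)) = -8 + 2*(2*x*(x + 1/x)) = -8 + 4*x*(x + 1/x))
w(z, f) = z*(-2 + f)
45408/w(C(-3), 228) = 45408/(((-4 + 4*(-3)²)*(-2 + 228))) = 45408/(((-4 + 4*9)*226)) = 45408/(((-4 + 36)*226)) = 45408/((32*226)) = 45408/7232 = 45408*(1/7232) = 1419/226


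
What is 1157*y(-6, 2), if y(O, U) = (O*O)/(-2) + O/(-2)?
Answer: -17355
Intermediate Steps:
y(O, U) = -O/2 - O**2/2 (y(O, U) = O**2*(-1/2) + O*(-1/2) = -O**2/2 - O/2 = -O/2 - O**2/2)
1157*y(-6, 2) = 1157*(-1/2*(-6)*(1 - 6)) = 1157*(-1/2*(-6)*(-5)) = 1157*(-15) = -17355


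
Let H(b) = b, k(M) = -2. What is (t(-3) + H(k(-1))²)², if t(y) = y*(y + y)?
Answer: 484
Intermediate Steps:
t(y) = 2*y² (t(y) = y*(2*y) = 2*y²)
(t(-3) + H(k(-1))²)² = (2*(-3)² + (-2)²)² = (2*9 + 4)² = (18 + 4)² = 22² = 484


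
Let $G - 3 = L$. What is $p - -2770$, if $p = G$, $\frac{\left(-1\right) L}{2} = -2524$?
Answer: $7821$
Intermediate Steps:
$L = 5048$ ($L = \left(-2\right) \left(-2524\right) = 5048$)
$G = 5051$ ($G = 3 + 5048 = 5051$)
$p = 5051$
$p - -2770 = 5051 - -2770 = 5051 + 2770 = 7821$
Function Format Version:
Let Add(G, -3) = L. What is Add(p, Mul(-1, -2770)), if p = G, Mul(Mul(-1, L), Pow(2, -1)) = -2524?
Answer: 7821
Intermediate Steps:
L = 5048 (L = Mul(-2, -2524) = 5048)
G = 5051 (G = Add(3, 5048) = 5051)
p = 5051
Add(p, Mul(-1, -2770)) = Add(5051, Mul(-1, -2770)) = Add(5051, 2770) = 7821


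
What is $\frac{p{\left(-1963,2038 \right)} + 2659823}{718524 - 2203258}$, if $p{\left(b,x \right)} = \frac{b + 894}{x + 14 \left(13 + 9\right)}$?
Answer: $- \frac{6239943689}{3483185964} \approx -1.7914$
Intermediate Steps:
$p{\left(b,x \right)} = \frac{894 + b}{308 + x}$ ($p{\left(b,x \right)} = \frac{894 + b}{x + 14 \cdot 22} = \frac{894 + b}{x + 308} = \frac{894 + b}{308 + x}$)
$\frac{p{\left(-1963,2038 \right)} + 2659823}{718524 - 2203258} = \frac{\frac{894 - 1963}{308 + 2038} + 2659823}{718524 - 2203258} = \frac{\frac{1}{2346} \left(-1069\right) + 2659823}{-1484734} = \left(\frac{1}{2346} \left(-1069\right) + 2659823\right) \left(- \frac{1}{1484734}\right) = \left(- \frac{1069}{2346} + 2659823\right) \left(- \frac{1}{1484734}\right) = \frac{6239943689}{2346} \left(- \frac{1}{1484734}\right) = - \frac{6239943689}{3483185964}$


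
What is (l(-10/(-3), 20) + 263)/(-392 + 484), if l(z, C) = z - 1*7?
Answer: 389/138 ≈ 2.8188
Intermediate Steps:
l(z, C) = -7 + z (l(z, C) = z - 7 = -7 + z)
(l(-10/(-3), 20) + 263)/(-392 + 484) = ((-7 - 10/(-3)) + 263)/(-392 + 484) = ((-7 - 10*(-⅓)) + 263)/92 = ((-7 + 10/3) + 263)*(1/92) = (-11/3 + 263)*(1/92) = (778/3)*(1/92) = 389/138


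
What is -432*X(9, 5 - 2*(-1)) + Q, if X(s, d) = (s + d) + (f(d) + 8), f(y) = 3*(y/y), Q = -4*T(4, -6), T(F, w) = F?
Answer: -11680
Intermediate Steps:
Q = -16 (Q = -4*4 = -16)
f(y) = 3 (f(y) = 3*1 = 3)
X(s, d) = 11 + d + s (X(s, d) = (s + d) + (3 + 8) = (d + s) + 11 = 11 + d + s)
-432*X(9, 5 - 2*(-1)) + Q = -432*(11 + (5 - 2*(-1)) + 9) - 16 = -432*(11 + (5 + 2) + 9) - 16 = -432*(11 + 7 + 9) - 16 = -432*27 - 16 = -11664 - 16 = -11680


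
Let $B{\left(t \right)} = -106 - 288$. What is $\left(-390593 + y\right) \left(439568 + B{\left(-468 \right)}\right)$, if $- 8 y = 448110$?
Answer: $- \frac{392276145649}{2} \approx -1.9614 \cdot 10^{11}$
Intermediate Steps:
$y = - \frac{224055}{4}$ ($y = \left(- \frac{1}{8}\right) 448110 = - \frac{224055}{4} \approx -56014.0$)
$B{\left(t \right)} = -394$ ($B{\left(t \right)} = -106 - 288 = -394$)
$\left(-390593 + y\right) \left(439568 + B{\left(-468 \right)}\right) = \left(-390593 - \frac{224055}{4}\right) \left(439568 - 394\right) = \left(- \frac{1786427}{4}\right) 439174 = - \frac{392276145649}{2}$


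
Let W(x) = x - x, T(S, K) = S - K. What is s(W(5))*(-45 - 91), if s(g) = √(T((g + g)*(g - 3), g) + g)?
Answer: 0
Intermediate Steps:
W(x) = 0
s(g) = √2*√(g*(-3 + g)) (s(g) = √(((g + g)*(g - 3) - g) + g) = √(((2*g)*(-3 + g) - g) + g) = √((2*g*(-3 + g) - g) + g) = √((-g + 2*g*(-3 + g)) + g) = √(2*g*(-3 + g)) = √2*√(g*(-3 + g)))
s(W(5))*(-45 - 91) = (√2*√(0*(-3 + 0)))*(-45 - 91) = (√2*√(0*(-3)))*(-136) = (√2*√0)*(-136) = (√2*0)*(-136) = 0*(-136) = 0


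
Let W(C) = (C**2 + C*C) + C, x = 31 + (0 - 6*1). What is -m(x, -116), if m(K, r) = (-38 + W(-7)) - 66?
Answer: 13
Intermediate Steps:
x = 25 (x = 31 + (0 - 6) = 31 - 6 = 25)
W(C) = C + 2*C**2 (W(C) = (C**2 + C**2) + C = 2*C**2 + C = C + 2*C**2)
m(K, r) = -13 (m(K, r) = (-38 - 7*(1 + 2*(-7))) - 66 = (-38 - 7*(1 - 14)) - 66 = (-38 - 7*(-13)) - 66 = (-38 + 91) - 66 = 53 - 66 = -13)
-m(x, -116) = -1*(-13) = 13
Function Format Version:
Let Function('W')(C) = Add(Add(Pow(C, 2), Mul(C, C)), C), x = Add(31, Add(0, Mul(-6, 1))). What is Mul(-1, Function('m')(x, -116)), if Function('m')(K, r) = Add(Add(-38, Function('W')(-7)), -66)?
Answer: 13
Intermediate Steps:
x = 25 (x = Add(31, Add(0, -6)) = Add(31, -6) = 25)
Function('W')(C) = Add(C, Mul(2, Pow(C, 2))) (Function('W')(C) = Add(Add(Pow(C, 2), Pow(C, 2)), C) = Add(Mul(2, Pow(C, 2)), C) = Add(C, Mul(2, Pow(C, 2))))
Function('m')(K, r) = -13 (Function('m')(K, r) = Add(Add(-38, Mul(-7, Add(1, Mul(2, -7)))), -66) = Add(Add(-38, Mul(-7, Add(1, -14))), -66) = Add(Add(-38, Mul(-7, -13)), -66) = Add(Add(-38, 91), -66) = Add(53, -66) = -13)
Mul(-1, Function('m')(x, -116)) = Mul(-1, -13) = 13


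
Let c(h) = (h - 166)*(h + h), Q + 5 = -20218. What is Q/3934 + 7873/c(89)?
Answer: -11005315/1925693 ≈ -5.7150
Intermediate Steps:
Q = -20223 (Q = -5 - 20218 = -20223)
c(h) = 2*h*(-166 + h) (c(h) = (-166 + h)*(2*h) = 2*h*(-166 + h))
Q/3934 + 7873/c(89) = -20223/3934 + 7873/((2*89*(-166 + 89))) = -20223*1/3934 + 7873/((2*89*(-77))) = -2889/562 + 7873/(-13706) = -2889/562 + 7873*(-1/13706) = -2889/562 - 7873/13706 = -11005315/1925693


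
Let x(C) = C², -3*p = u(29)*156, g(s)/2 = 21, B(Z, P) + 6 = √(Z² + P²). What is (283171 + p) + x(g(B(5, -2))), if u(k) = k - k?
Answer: 284935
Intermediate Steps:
u(k) = 0
B(Z, P) = -6 + √(P² + Z²) (B(Z, P) = -6 + √(Z² + P²) = -6 + √(P² + Z²))
g(s) = 42 (g(s) = 2*21 = 42)
p = 0 (p = -0*156 = -⅓*0 = 0)
(283171 + p) + x(g(B(5, -2))) = (283171 + 0) + 42² = 283171 + 1764 = 284935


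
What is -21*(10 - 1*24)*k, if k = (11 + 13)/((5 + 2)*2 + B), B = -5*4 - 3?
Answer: -784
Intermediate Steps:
B = -23 (B = -20 - 3 = -23)
k = -8/3 (k = (11 + 13)/((5 + 2)*2 - 23) = 24/(7*2 - 23) = 24/(14 - 23) = 24/(-9) = 24*(-⅑) = -8/3 ≈ -2.6667)
-21*(10 - 1*24)*k = -21*(10 - 1*24)*(-8)/3 = -21*(10 - 24)*(-8)/3 = -21*(-14)*(-8)/3 = -(-294)*(-8)/3 = -1*784 = -784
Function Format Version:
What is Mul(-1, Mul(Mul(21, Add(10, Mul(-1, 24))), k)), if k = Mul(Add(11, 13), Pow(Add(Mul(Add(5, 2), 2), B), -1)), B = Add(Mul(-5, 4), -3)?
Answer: -784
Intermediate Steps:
B = -23 (B = Add(-20, -3) = -23)
k = Rational(-8, 3) (k = Mul(Add(11, 13), Pow(Add(Mul(Add(5, 2), 2), -23), -1)) = Mul(24, Pow(Add(Mul(7, 2), -23), -1)) = Mul(24, Pow(Add(14, -23), -1)) = Mul(24, Pow(-9, -1)) = Mul(24, Rational(-1, 9)) = Rational(-8, 3) ≈ -2.6667)
Mul(-1, Mul(Mul(21, Add(10, Mul(-1, 24))), k)) = Mul(-1, Mul(Mul(21, Add(10, Mul(-1, 24))), Rational(-8, 3))) = Mul(-1, Mul(Mul(21, Add(10, -24)), Rational(-8, 3))) = Mul(-1, Mul(Mul(21, -14), Rational(-8, 3))) = Mul(-1, Mul(-294, Rational(-8, 3))) = Mul(-1, 784) = -784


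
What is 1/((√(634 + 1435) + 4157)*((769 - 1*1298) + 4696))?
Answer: 4157/71999842860 - √2069/71999842860 ≈ 5.7105e-8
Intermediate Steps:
1/((√(634 + 1435) + 4157)*((769 - 1*1298) + 4696)) = 1/((√2069 + 4157)*((769 - 1298) + 4696)) = 1/((4157 + √2069)*(-529 + 4696)) = 1/((4157 + √2069)*4167) = 1/(17322219 + 4167*√2069)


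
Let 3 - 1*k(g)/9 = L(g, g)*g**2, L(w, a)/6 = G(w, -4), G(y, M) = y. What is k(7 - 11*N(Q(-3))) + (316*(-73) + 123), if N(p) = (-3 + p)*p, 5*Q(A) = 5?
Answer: -1339924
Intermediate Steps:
Q(A) = 1 (Q(A) = (1/5)*5 = 1)
L(w, a) = 6*w
N(p) = p*(-3 + p)
k(g) = 27 - 54*g**3 (k(g) = 27 - 9*6*g*g**2 = 27 - 54*g**3)
k(7 - 11*N(Q(-3))) + (316*(-73) + 123) = (27 - 54*(7 - 11*(-3 + 1))**3) + (316*(-73) + 123) = (27 - 54*(7 - 11*(-2))**3) + (-23068 + 123) = (27 - 54*(7 - 11*(-2))**3) - 22945 = (27 - 54*(7 + 22)**3) - 22945 = (27 - 54*29**3) - 22945 = (27 - 54*24389) - 22945 = (27 - 1317006) - 22945 = -1316979 - 22945 = -1339924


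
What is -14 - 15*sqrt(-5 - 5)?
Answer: -14 - 15*I*sqrt(10) ≈ -14.0 - 47.434*I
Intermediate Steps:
-14 - 15*sqrt(-5 - 5) = -14 - 15*I*sqrt(10)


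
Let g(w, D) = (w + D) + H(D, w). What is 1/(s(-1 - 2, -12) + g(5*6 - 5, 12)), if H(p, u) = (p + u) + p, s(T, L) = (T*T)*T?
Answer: 1/59 ≈ 0.016949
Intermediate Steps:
s(T, L) = T³ (s(T, L) = T²*T = T³)
H(p, u) = u + 2*p
g(w, D) = 2*w + 3*D (g(w, D) = (w + D) + (w + 2*D) = (D + w) + (w + 2*D) = 2*w + 3*D)
1/(s(-1 - 2, -12) + g(5*6 - 5, 12)) = 1/((-1 - 2)³ + (2*(5*6 - 5) + 3*12)) = 1/((-3)³ + (2*(30 - 5) + 36)) = 1/(-27 + (2*25 + 36)) = 1/(-27 + (50 + 36)) = 1/(-27 + 86) = 1/59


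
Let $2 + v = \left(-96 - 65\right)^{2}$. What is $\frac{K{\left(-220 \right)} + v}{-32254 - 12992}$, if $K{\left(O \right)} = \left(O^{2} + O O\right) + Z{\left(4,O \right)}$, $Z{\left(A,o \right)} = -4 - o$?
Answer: $- \frac{122935}{45246} \approx -2.717$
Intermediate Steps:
$v = 25919$ ($v = -2 + \left(-96 - 65\right)^{2} = -2 + \left(-161\right)^{2} = -2 + 25921 = 25919$)
$K{\left(O \right)} = -4 - O + 2 O^{2}$ ($K{\left(O \right)} = \left(O^{2} + O O\right) - \left(4 + O\right) = \left(O^{2} + O^{2}\right) - \left(4 + O\right) = 2 O^{2} - \left(4 + O\right) = -4 - O + 2 O^{2}$)
$\frac{K{\left(-220 \right)} + v}{-32254 - 12992} = \frac{\left(-4 - -220 + 2 \left(-220\right)^{2}\right) + 25919}{-32254 - 12992} = \frac{\left(-4 + 220 + 2 \cdot 48400\right) + 25919}{-32254 - 12992} = \frac{\left(-4 + 220 + 96800\right) + 25919}{-32254 - 12992} = \frac{97016 + 25919}{-45246} = 122935 \left(- \frac{1}{45246}\right) = - \frac{122935}{45246}$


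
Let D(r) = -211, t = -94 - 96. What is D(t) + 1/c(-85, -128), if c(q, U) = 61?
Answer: -12870/61 ≈ -210.98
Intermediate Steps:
t = -190
D(t) + 1/c(-85, -128) = -211 + 1/61 = -12870/61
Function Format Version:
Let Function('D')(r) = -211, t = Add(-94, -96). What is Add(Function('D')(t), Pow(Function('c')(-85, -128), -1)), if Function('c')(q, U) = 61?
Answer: Rational(-12870, 61) ≈ -210.98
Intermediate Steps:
t = -190
Add(Function('D')(t), Pow(Function('c')(-85, -128), -1)) = Add(-211, Pow(61, -1)) = Add(-211, Rational(1, 61)) = Rational(-12870, 61)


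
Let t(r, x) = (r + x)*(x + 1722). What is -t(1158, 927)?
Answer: -5523165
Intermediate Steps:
t(r, x) = (1722 + x)*(r + x) (t(r, x) = (r + x)*(1722 + x) = (1722 + x)*(r + x))
-t(1158, 927) = -(927² + 1722*1158 + 1722*927 + 1158*927) = -(859329 + 1994076 + 1596294 + 1073466) = -1*5523165 = -5523165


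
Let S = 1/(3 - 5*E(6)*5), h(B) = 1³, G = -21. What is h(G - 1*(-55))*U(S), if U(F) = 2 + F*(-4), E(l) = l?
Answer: 298/147 ≈ 2.0272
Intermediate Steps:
h(B) = 1
S = -1/147 (S = 1/(3 - 5*6*5) = 1/(3 - 30*5) = 1/(3 - 150) = 1/(-147) = -1/147 ≈ -0.0068027)
U(F) = 2 - 4*F
h(G - 1*(-55))*U(S) = 1*(2 - 4*(-1/147)) = 1*(2 + 4/147) = 1*(298/147) = 298/147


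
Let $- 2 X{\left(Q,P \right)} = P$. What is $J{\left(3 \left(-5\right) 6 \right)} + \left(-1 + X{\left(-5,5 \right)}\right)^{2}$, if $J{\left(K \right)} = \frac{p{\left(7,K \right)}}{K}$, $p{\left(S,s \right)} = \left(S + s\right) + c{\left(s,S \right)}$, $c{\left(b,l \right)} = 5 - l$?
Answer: $\frac{475}{36} \approx 13.194$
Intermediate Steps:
$X{\left(Q,P \right)} = - \frac{P}{2}$
$p{\left(S,s \right)} = 5 + s$ ($p{\left(S,s \right)} = \left(S + s\right) - \left(-5 + S\right) = 5 + s$)
$J{\left(K \right)} = \frac{5 + K}{K}$
$J{\left(3 \left(-5\right) 6 \right)} + \left(-1 + X{\left(-5,5 \right)}\right)^{2} = \frac{5 + 3 \left(-5\right) 6}{3 \left(-5\right) 6} + \left(-1 - \frac{5}{2}\right)^{2} = \frac{5 - 90}{\left(-15\right) 6} + \left(-1 - \frac{5}{2}\right)^{2} = \frac{5 - 90}{-90} + \left(- \frac{7}{2}\right)^{2} = \left(- \frac{1}{90}\right) \left(-85\right) + \frac{49}{4} = \frac{17}{18} + \frac{49}{4} = \frac{475}{36}$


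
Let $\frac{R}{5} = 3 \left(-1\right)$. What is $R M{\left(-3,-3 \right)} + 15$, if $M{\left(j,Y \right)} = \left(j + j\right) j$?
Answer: $-255$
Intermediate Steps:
$R = -15$ ($R = 5 \cdot 3 \left(-1\right) = 5 \left(-3\right) = -15$)
$M{\left(j,Y \right)} = 2 j^{2}$ ($M{\left(j,Y \right)} = 2 j j = 2 j^{2}$)
$R M{\left(-3,-3 \right)} + 15 = - 15 \cdot 2 \left(-3\right)^{2} + 15 = - 15 \cdot 2 \cdot 9 + 15 = \left(-15\right) 18 + 15 = -270 + 15 = -255$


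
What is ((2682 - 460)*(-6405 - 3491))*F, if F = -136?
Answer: 2990492032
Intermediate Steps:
((2682 - 460)*(-6405 - 3491))*F = ((2682 - 460)*(-6405 - 3491))*(-136) = (2222*(-9896))*(-136) = -21988912*(-136) = 2990492032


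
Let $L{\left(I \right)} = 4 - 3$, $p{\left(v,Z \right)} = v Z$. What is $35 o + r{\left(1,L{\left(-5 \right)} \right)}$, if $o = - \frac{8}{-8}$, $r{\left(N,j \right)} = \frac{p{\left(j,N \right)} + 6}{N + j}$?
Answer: $\frac{77}{2} \approx 38.5$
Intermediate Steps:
$p{\left(v,Z \right)} = Z v$
$L{\left(I \right)} = 1$ ($L{\left(I \right)} = 4 - 3 = 1$)
$r{\left(N,j \right)} = \frac{6 + N j}{N + j}$ ($r{\left(N,j \right)} = \frac{N j + 6}{N + j} = \frac{6 + N j}{N + j}$)
$o = 1$ ($o = \left(-8\right) \left(- \frac{1}{8}\right) = 1$)
$35 o + r{\left(1,L{\left(-5 \right)} \right)} = 35 \cdot 1 + \frac{6 + 1 \cdot 1}{1 + 1} = 35 + \frac{6 + 1}{2} = 35 + \frac{1}{2} \cdot 7 = 35 + \frac{7}{2} = \frac{77}{2}$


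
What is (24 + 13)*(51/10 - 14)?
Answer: -3293/10 ≈ -329.30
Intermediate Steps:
(24 + 13)*(51/10 - 14) = 37*(51*(⅒) - 14) = 37*(51/10 - 14) = 37*(-89/10) = -3293/10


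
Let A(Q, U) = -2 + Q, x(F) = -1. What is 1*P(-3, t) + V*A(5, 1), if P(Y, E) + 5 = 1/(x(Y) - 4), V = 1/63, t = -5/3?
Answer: -541/105 ≈ -5.1524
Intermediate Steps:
t = -5/3 (t = -5*⅓ = -5/3 ≈ -1.6667)
V = 1/63 ≈ 0.015873
P(Y, E) = -26/5 (P(Y, E) = -5 + 1/(-1 - 4) = -5 + 1/(-5) = -5 - ⅕ = -26/5)
1*P(-3, t) + V*A(5, 1) = 1*(-26/5) + (-2 + 5)/63 = -26/5 + (1/63)*3 = -26/5 + 1/21 = -541/105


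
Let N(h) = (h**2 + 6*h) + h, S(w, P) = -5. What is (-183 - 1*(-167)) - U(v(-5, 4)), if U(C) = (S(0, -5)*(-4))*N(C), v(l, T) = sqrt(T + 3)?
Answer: -156 - 140*sqrt(7) ≈ -526.41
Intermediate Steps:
v(l, T) = sqrt(3 + T)
N(h) = h**2 + 7*h
U(C) = 20*C*(7 + C) (U(C) = (-5*(-4))*(C*(7 + C)) = 20*(C*(7 + C)) = 20*C*(7 + C))
(-183 - 1*(-167)) - U(v(-5, 4)) = (-183 - 1*(-167)) - 20*sqrt(3 + 4)*(7 + sqrt(3 + 4)) = (-183 + 167) - 20*sqrt(7)*(7 + sqrt(7)) = -16 - 20*sqrt(7)*(7 + sqrt(7))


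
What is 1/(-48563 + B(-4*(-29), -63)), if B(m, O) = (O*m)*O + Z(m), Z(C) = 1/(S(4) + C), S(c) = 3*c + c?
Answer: 132/54363013 ≈ 2.4281e-6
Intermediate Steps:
S(c) = 4*c
Z(C) = 1/(16 + C) (Z(C) = 1/(4*4 + C) = 1/(16 + C))
B(m, O) = 1/(16 + m) + m*O² (B(m, O) = (O*m)*O + 1/(16 + m) = m*O² + 1/(16 + m) = 1/(16 + m) + m*O²)
1/(-48563 + B(-4*(-29), -63)) = 1/(-48563 + (1 - 4*(-29)*(-63)²*(16 - 4*(-29)))/(16 - 4*(-29))) = 1/(-48563 + (1 + 116*3969*(16 + 116))/(16 + 116)) = 1/(-48563 + (1 + 116*3969*132)/132) = 1/(-48563 + (1 + 60773328)/132) = 1/(-48563 + (1/132)*60773329) = 1/(-48563 + 60773329/132) = 1/(54363013/132) = 132/54363013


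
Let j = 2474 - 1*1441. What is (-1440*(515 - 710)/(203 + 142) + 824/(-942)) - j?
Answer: -2382845/10833 ≈ -219.96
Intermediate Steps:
j = 1033 (j = 2474 - 1441 = 1033)
(-1440*(515 - 710)/(203 + 142) + 824/(-942)) - j = (-1440*(515 - 710)/(203 + 142) + 824/(-942)) - 1*1033 = (-1440/(345/(-195)) + 824*(-1/942)) - 1033 = (-1440/(345*(-1/195)) - 412/471) - 1033 = (-1440/(-23/13) - 412/471) - 1033 = (-1440*(-13/23) - 412/471) - 1033 = (18720/23 - 412/471) - 1033 = 8807644/10833 - 1033 = -2382845/10833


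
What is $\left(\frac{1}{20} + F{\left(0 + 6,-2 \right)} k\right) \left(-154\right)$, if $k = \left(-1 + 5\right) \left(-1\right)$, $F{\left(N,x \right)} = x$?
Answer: $- \frac{12397}{10} \approx -1239.7$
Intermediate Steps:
$k = -4$ ($k = 4 \left(-1\right) = -4$)
$\left(\frac{1}{20} + F{\left(0 + 6,-2 \right)} k\right) \left(-154\right) = \left(\frac{1}{20} - -8\right) \left(-154\right) = \left(\frac{1}{20} + 8\right) \left(-154\right) = \frac{161}{20} \left(-154\right) = - \frac{12397}{10}$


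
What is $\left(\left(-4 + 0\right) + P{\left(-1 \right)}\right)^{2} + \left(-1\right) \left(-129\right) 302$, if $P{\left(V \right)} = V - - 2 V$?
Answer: $39007$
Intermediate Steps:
$P{\left(V \right)} = 3 V$ ($P{\left(V \right)} = V + 2 V = 3 V$)
$\left(\left(-4 + 0\right) + P{\left(-1 \right)}\right)^{2} + \left(-1\right) \left(-129\right) 302 = \left(\left(-4 + 0\right) + 3 \left(-1\right)\right)^{2} + \left(-1\right) \left(-129\right) 302 = \left(-4 - 3\right)^{2} + 129 \cdot 302 = \left(-7\right)^{2} + 38958 = 49 + 38958 = 39007$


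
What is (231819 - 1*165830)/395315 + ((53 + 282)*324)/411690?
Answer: 2335816717/5424907745 ≈ 0.43057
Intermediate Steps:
(231819 - 1*165830)/395315 + ((53 + 282)*324)/411690 = (231819 - 165830)*(1/395315) + (335*324)*(1/411690) = 65989*(1/395315) + 108540*(1/411690) = 65989/395315 + 3618/13723 = 2335816717/5424907745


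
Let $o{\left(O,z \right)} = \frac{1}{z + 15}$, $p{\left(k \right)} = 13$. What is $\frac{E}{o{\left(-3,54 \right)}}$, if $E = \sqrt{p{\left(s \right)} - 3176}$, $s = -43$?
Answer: $69 i \sqrt{3163} \approx 3880.6 i$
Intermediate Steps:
$o{\left(O,z \right)} = \frac{1}{15 + z}$
$E = i \sqrt{3163}$ ($E = \sqrt{13 - 3176} = \sqrt{-3163} = i \sqrt{3163} \approx 56.241 i$)
$\frac{E}{o{\left(-3,54 \right)}} = \frac{i \sqrt{3163}}{\frac{1}{15 + 54}} = \frac{i \sqrt{3163}}{\frac{1}{69}} = i \sqrt{3163} \frac{1}{\frac{1}{69}} = i \sqrt{3163} \cdot 69 = 69 i \sqrt{3163}$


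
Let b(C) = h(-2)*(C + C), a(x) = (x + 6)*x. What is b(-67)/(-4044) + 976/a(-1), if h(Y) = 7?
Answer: -1971127/10110 ≈ -194.97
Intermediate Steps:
a(x) = x*(6 + x) (a(x) = (6 + x)*x = x*(6 + x))
b(C) = 14*C (b(C) = 7*(C + C) = 7*(2*C) = 14*C)
b(-67)/(-4044) + 976/a(-1) = (14*(-67))/(-4044) + 976/((-(6 - 1))) = -938*(-1/4044) + 976/((-1*5)) = 469/2022 + 976/(-5) = 469/2022 + 976*(-1/5) = 469/2022 - 976/5 = -1971127/10110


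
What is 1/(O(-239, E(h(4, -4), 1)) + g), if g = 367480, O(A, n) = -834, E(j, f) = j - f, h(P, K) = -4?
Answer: 1/366646 ≈ 2.7274e-6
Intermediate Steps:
1/(O(-239, E(h(4, -4), 1)) + g) = 1/(-834 + 367480) = 1/366646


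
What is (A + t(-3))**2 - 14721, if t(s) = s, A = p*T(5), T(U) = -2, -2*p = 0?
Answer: -14712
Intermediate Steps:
p = 0 (p = -1/2*0 = 0)
A = 0 (A = 0*(-2) = 0)
(A + t(-3))**2 - 14721 = (0 - 3)**2 - 14721 = (-3)**2 - 14721 = 9 - 14721 = -14712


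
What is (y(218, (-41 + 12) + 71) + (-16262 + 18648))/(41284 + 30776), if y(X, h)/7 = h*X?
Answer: 33239/36030 ≈ 0.92254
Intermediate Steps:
y(X, h) = 7*X*h (y(X, h) = 7*(h*X) = 7*(X*h) = 7*X*h)
(y(218, (-41 + 12) + 71) + (-16262 + 18648))/(41284 + 30776) = (7*218*((-41 + 12) + 71) + (-16262 + 18648))/(41284 + 30776) = (7*218*(-29 + 71) + 2386)/72060 = (7*218*42 + 2386)*(1/72060) = (64092 + 2386)*(1/72060) = 66478*(1/72060) = 33239/36030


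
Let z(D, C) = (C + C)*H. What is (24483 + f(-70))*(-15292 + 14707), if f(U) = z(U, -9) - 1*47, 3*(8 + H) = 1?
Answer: -14375790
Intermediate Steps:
H = -23/3 (H = -8 + (1/3)*1 = -8 + 1/3 = -23/3 ≈ -7.6667)
z(D, C) = -46*C/3 (z(D, C) = (C + C)*(-23/3) = (2*C)*(-23/3) = -46*C/3)
f(U) = 91 (f(U) = -46/3*(-9) - 1*47 = 138 - 47 = 91)
(24483 + f(-70))*(-15292 + 14707) = (24483 + 91)*(-15292 + 14707) = 24574*(-585) = -14375790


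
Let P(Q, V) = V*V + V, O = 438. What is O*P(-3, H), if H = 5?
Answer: 13140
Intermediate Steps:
P(Q, V) = V + V² (P(Q, V) = V² + V = V + V²)
O*P(-3, H) = 438*(5*(1 + 5)) = 438*(5*6) = 438*30 = 13140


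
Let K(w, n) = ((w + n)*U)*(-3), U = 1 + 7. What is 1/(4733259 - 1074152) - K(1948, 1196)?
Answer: 276101577793/3659107 ≈ 75456.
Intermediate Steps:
U = 8
K(w, n) = -24*n - 24*w (K(w, n) = ((w + n)*8)*(-3) = ((n + w)*8)*(-3) = (8*n + 8*w)*(-3) = -24*n - 24*w)
1/(4733259 - 1074152) - K(1948, 1196) = 1/(4733259 - 1074152) - (-24*1196 - 24*1948) = 1/3659107 - (-28704 - 46752) = 1/3659107 - 1*(-75456) = 1/3659107 + 75456 = 276101577793/3659107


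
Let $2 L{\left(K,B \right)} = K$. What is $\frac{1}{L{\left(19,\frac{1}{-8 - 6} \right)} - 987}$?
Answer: $- \frac{2}{1955} \approx -0.001023$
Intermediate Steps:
$L{\left(K,B \right)} = \frac{K}{2}$
$\frac{1}{L{\left(19,\frac{1}{-8 - 6} \right)} - 987} = \frac{1}{\frac{1}{2} \cdot 19 - 987} = \frac{1}{\frac{19}{2} - 987} = \frac{1}{- \frac{1955}{2}} = - \frac{2}{1955}$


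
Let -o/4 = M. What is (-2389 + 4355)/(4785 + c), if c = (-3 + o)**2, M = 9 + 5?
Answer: 983/4133 ≈ 0.23784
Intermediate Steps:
M = 14
o = -56 (o = -4*14 = -56)
c = 3481 (c = (-3 - 56)**2 = (-59)**2 = 3481)
(-2389 + 4355)/(4785 + c) = (-2389 + 4355)/(4785 + 3481) = 1966/8266 = 1966*(1/8266) = 983/4133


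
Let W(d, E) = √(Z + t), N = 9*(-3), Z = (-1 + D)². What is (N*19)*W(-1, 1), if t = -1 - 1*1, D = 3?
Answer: -513*√2 ≈ -725.49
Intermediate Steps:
t = -2 (t = -1 - 1 = -2)
Z = 4 (Z = (-1 + 3)² = 2² = 4)
N = -27
W(d, E) = √2 (W(d, E) = √(4 - 2) = √2)
(N*19)*W(-1, 1) = (-27*19)*√2 = -513*√2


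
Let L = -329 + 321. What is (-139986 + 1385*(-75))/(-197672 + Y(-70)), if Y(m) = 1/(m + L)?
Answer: 19021158/15418417 ≈ 1.2337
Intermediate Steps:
L = -8
Y(m) = 1/(-8 + m) (Y(m) = 1/(m - 8) = 1/(-8 + m))
(-139986 + 1385*(-75))/(-197672 + Y(-70)) = (-139986 + 1385*(-75))/(-197672 + 1/(-8 - 70)) = (-139986 - 103875)/(-197672 + 1/(-78)) = -243861/(-197672 - 1/78) = -243861/(-15418417/78) = -243861*(-78/15418417) = 19021158/15418417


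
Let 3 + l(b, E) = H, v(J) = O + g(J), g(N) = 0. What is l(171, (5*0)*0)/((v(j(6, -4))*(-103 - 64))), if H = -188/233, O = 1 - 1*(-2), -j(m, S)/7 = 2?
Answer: 887/116733 ≈ 0.0075985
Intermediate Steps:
j(m, S) = -14 (j(m, S) = -7*2 = -14)
O = 3 (O = 1 + 2 = 3)
v(J) = 3 (v(J) = 3 + 0 = 3)
H = -188/233 (H = -188*1/233 = -188/233 ≈ -0.80687)
l(b, E) = -887/233 (l(b, E) = -3 - 188/233 = -887/233)
l(171, (5*0)*0)/((v(j(6, -4))*(-103 - 64))) = -887*1/(3*(-103 - 64))/233 = -887/(233*(3*(-167))) = -887/233/(-501) = -887/233*(-1/501) = 887/116733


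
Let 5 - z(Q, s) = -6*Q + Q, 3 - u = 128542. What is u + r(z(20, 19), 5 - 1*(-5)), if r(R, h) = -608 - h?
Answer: -129157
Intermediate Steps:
u = -128539 (u = 3 - 1*128542 = 3 - 128542 = -128539)
z(Q, s) = 5 + 5*Q (z(Q, s) = 5 - (-6*Q + Q) = 5 - (-5)*Q = 5 + 5*Q)
u + r(z(20, 19), 5 - 1*(-5)) = -128539 + (-608 - (5 - 1*(-5))) = -128539 + (-608 - (5 + 5)) = -128539 + (-608 - 1*10) = -128539 + (-608 - 10) = -128539 - 618 = -129157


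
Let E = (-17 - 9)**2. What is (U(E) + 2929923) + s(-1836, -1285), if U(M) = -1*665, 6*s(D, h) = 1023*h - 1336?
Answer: 16259657/6 ≈ 2.7099e+6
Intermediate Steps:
E = 676 (E = (-26)**2 = 676)
s(D, h) = -668/3 + 341*h/2 (s(D, h) = (1023*h - 1336)/6 = (-1336 + 1023*h)/6 = -668/3 + 341*h/2)
U(M) = -665
(U(E) + 2929923) + s(-1836, -1285) = (-665 + 2929923) + (-668/3 + (341/2)*(-1285)) = 2929258 + (-668/3 - 438185/2) = 2929258 - 1315891/6 = 16259657/6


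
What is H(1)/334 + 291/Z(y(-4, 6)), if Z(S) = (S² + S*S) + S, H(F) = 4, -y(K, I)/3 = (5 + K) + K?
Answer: 16313/9519 ≈ 1.7137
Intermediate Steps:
y(K, I) = -15 - 6*K (y(K, I) = -3*((5 + K) + K) = -3*(5 + 2*K) = -15 - 6*K)
Z(S) = S + 2*S² (Z(S) = (S² + S²) + S = 2*S² + S = S + 2*S²)
H(1)/334 + 291/Z(y(-4, 6)) = 4/334 + 291/(((-15 - 6*(-4))*(1 + 2*(-15 - 6*(-4))))) = 4*(1/334) + 291/(((-15 + 24)*(1 + 2*(-15 + 24)))) = 2/167 + 291/((9*(1 + 2*9))) = 2/167 + 291/((9*(1 + 18))) = 2/167 + 291/((9*19)) = 2/167 + 291/171 = 2/167 + 291*(1/171) = 2/167 + 97/57 = 16313/9519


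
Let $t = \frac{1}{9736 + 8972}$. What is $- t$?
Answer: $- \frac{1}{18708} \approx -5.3453 \cdot 10^{-5}$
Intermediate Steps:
$t = \frac{1}{18708} \approx 5.3453 \cdot 10^{-5}$
$- t = \left(-1\right) \frac{1}{18708} = - \frac{1}{18708}$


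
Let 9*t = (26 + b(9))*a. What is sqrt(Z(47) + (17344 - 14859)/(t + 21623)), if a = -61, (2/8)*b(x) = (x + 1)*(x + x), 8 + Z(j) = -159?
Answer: I*sqrt(3709260425702)/149101 ≈ 12.917*I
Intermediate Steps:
Z(j) = -167 (Z(j) = -8 - 159 = -167)
b(x) = 8*x*(1 + x) (b(x) = 4*((x + 1)*(x + x)) = 4*((1 + x)*(2*x)) = 4*(2*x*(1 + x)) = 8*x*(1 + x))
t = -45506/9 (t = ((26 + 8*9*(1 + 9))*(-61))/9 = ((26 + 8*9*10)*(-61))/9 = ((26 + 720)*(-61))/9 = (746*(-61))/9 = (1/9)*(-45506) = -45506/9 ≈ -5056.2)
sqrt(Z(47) + (17344 - 14859)/(t + 21623)) = sqrt(-167 + (17344 - 14859)/(-45506/9 + 21623)) = sqrt(-167 + 2485/(149101/9)) = sqrt(-167 + 2485*(9/149101)) = sqrt(-167 + 22365/149101) = sqrt(-24877502/149101) = I*sqrt(3709260425702)/149101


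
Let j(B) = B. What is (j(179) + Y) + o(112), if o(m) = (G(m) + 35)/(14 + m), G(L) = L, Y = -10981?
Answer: -64805/6 ≈ -10801.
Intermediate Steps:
o(m) = (35 + m)/(14 + m) (o(m) = (m + 35)/(14 + m) = (35 + m)/(14 + m))
(j(179) + Y) + o(112) = (179 - 10981) + (35 + 112)/(14 + 112) = -10802 + 147/126 = -10802 + (1/126)*147 = -10802 + 7/6 = -64805/6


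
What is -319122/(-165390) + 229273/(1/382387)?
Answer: 2416651518908002/27565 ≈ 8.7671e+10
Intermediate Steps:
-319122/(-165390) + 229273/(1/382387) = -319122*(-1/165390) + 229273/(1/382387) = 53187/27565 + 229273*382387 = 53187/27565 + 87671014651 = 2416651518908002/27565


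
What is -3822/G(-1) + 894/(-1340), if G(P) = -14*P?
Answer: -183357/670 ≈ -273.67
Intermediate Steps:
G(P) = -14*P
-3822/G(-1) + 894/(-1340) = -3822/((-14*(-1))) + 894/(-1340) = -3822/14 + 894*(-1/1340) = -3822*1/14 - 447/670 = -273 - 447/670 = -183357/670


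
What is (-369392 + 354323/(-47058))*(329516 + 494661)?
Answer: -14326836147557443/47058 ≈ -3.0445e+11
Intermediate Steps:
(-369392 + 354323/(-47058))*(329516 + 494661) = (-369392 + 354323*(-1/47058))*824177 = (-369392 - 354323/47058)*824177 = -17383203059/47058*824177 = -14326836147557443/47058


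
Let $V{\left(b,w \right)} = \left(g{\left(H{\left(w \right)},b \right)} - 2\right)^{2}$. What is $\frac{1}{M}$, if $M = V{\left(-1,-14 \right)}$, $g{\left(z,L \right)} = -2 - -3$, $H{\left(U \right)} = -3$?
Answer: $1$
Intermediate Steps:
$g{\left(z,L \right)} = 1$ ($g{\left(z,L \right)} = -2 + 3 = 1$)
$V{\left(b,w \right)} = 1$ ($V{\left(b,w \right)} = \left(1 - 2\right)^{2} = \left(-1\right)^{2} = 1$)
$M = 1$
$\frac{1}{M} = 1^{-1} = 1$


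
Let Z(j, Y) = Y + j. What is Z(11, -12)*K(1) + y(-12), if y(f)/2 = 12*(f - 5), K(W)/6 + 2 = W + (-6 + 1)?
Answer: -372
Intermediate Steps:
K(W) = -42 + 6*W (K(W) = -12 + 6*(W + (-6 + 1)) = -12 + 6*(W - 5) = -12 + 6*(-5 + W) = -12 + (-30 + 6*W) = -42 + 6*W)
y(f) = -120 + 24*f (y(f) = 2*(12*(f - 5)) = 2*(12*(-5 + f)) = 2*(-60 + 12*f) = -120 + 24*f)
Z(11, -12)*K(1) + y(-12) = (-12 + 11)*(-42 + 6*1) + (-120 + 24*(-12)) = -(-42 + 6) + (-120 - 288) = -1*(-36) - 408 = 36 - 408 = -372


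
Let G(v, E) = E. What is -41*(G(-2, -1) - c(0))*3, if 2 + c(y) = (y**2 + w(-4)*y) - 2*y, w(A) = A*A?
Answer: -123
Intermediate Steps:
w(A) = A**2
c(y) = -2 + y**2 + 14*y (c(y) = -2 + ((y**2 + (-4)**2*y) - 2*y) = -2 + ((y**2 + 16*y) - 2*y) = -2 + (y**2 + 14*y) = -2 + y**2 + 14*y)
-41*(G(-2, -1) - c(0))*3 = -41*(-1 - (-2 + 0**2 + 14*0))*3 = -41*(-1 - (-2 + 0 + 0))*3 = -41*(-1 - 1*(-2))*3 = -41*(-1 + 2)*3 = -41*1*3 = -41*3 = -123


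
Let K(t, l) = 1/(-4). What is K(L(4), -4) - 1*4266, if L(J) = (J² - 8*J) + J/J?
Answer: -17065/4 ≈ -4266.3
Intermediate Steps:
L(J) = 1 + J² - 8*J (L(J) = (J² - 8*J) + 1 = 1 + J² - 8*J)
K(t, l) = -¼
K(L(4), -4) - 1*4266 = -¼ - 1*4266 = -¼ - 4266 = -17065/4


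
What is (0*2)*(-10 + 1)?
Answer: 0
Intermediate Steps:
(0*2)*(-10 + 1) = 0*(-9) = 0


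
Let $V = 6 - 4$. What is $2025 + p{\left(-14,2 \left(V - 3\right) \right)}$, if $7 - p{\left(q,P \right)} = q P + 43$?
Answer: $1961$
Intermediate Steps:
$V = 2$
$p{\left(q,P \right)} = -36 - P q$ ($p{\left(q,P \right)} = 7 - \left(q P + 43\right) = 7 - \left(P q + 43\right) = 7 - \left(43 + P q\right) = -36 - P q$)
$2025 + p{\left(-14,2 \left(V - 3\right) \right)} = 2025 - \left(36 + 2 \left(2 - 3\right) \left(-14\right)\right) = 2025 - \left(36 + 2 \left(-1\right) \left(-14\right)\right) = 2025 - \left(36 - -28\right) = 2025 - 64 = 1961$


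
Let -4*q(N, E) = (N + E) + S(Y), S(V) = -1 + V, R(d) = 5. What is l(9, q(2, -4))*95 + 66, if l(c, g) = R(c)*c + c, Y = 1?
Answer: 5196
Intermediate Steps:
q(N, E) = -E/4 - N/4 (q(N, E) = -((N + E) + (-1 + 1))/4 = -((E + N) + 0)/4 = -(E + N)/4 = -E/4 - N/4)
l(c, g) = 6*c (l(c, g) = 5*c + c = 6*c)
l(9, q(2, -4))*95 + 66 = (6*9)*95 + 66 = 54*95 + 66 = 5130 + 66 = 5196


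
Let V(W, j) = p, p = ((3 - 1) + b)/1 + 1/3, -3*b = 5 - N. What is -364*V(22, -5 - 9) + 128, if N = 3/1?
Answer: -1436/3 ≈ -478.67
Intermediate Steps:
N = 3 (N = 3*1 = 3)
b = -⅔ (b = -(5 - 1*3)/3 = -(5 - 3)/3 = -⅓*2 = -⅔ ≈ -0.66667)
p = 5/3 (p = ((3 - 1) - ⅔)/1 + 1/3 = (2 - ⅔)*1 + 1*(⅓) = (4/3)*1 + ⅓ = 4/3 + ⅓ = 5/3 ≈ 1.6667)
V(W, j) = 5/3
-364*V(22, -5 - 9) + 128 = -364*5/3 + 128 = -1820/3 + 128 = -1436/3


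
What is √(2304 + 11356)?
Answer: 2*√3415 ≈ 116.88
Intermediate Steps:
√(2304 + 11356) = √13660 = 2*√3415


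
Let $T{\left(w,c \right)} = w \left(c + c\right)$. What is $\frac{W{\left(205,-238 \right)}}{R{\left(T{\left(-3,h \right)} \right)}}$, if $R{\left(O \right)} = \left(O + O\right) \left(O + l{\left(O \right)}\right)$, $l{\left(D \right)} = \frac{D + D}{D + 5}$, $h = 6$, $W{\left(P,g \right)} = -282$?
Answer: $- \frac{1457}{12528} \approx -0.1163$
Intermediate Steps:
$l{\left(D \right)} = \frac{2 D}{5 + D}$
$T{\left(w,c \right)} = 2 c w$ ($T{\left(w,c \right)} = w 2 c = 2 c w$)
$R{\left(O \right)} = 2 O \left(O + \frac{2 O}{5 + O}\right)$ ($R{\left(O \right)} = \left(O + O\right) \left(O + \frac{2 O}{5 + O}\right) = 2 O \left(O + \frac{2 O}{5 + O}\right)$)
$\frac{W{\left(205,-238 \right)}}{R{\left(T{\left(-3,h \right)} \right)}} = - \frac{282}{2 \left(2 \cdot 6 \left(-3\right)\right)^{2} \frac{1}{5 + 2 \cdot 6 \left(-3\right)} \left(7 + 2 \cdot 6 \left(-3\right)\right)} = - \frac{282}{2 \left(-36\right)^{2} \frac{1}{5 - 36} \left(7 - 36\right)} = - \frac{282}{2 \cdot 1296 \frac{1}{-31} \left(-29\right)} = - \frac{282}{2 \cdot 1296 \left(- \frac{1}{31}\right) \left(-29\right)} = - \frac{282}{\frac{75168}{31}} = \left(-282\right) \frac{31}{75168} = - \frac{1457}{12528}$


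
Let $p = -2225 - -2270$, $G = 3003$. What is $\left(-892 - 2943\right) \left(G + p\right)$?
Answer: $-11689080$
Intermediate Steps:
$p = 45$ ($p = -2225 + 2270 = 45$)
$\left(-892 - 2943\right) \left(G + p\right) = \left(-892 - 2943\right) \left(3003 + 45\right) = \left(-3835\right) 3048 = -11689080$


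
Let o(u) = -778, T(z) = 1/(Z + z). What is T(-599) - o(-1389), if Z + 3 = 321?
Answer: 218617/281 ≈ 778.00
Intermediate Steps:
Z = 318 (Z = -3 + 321 = 318)
T(z) = 1/(318 + z)
T(-599) - o(-1389) = 1/(318 - 599) - 1*(-778) = 1/(-281) + 778 = -1/281 + 778 = 218617/281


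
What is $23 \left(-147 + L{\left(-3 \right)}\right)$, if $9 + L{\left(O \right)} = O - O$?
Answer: $-3588$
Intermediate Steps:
$L{\left(O \right)} = -9$ ($L{\left(O \right)} = -9 + \left(O - O\right) = -9 + 0 = -9$)
$23 \left(-147 + L{\left(-3 \right)}\right) = 23 \left(-147 - 9\right) = 23 \left(-156\right) = -3588$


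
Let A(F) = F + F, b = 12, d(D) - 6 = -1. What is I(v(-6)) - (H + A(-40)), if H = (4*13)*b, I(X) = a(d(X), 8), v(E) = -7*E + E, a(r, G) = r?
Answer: -539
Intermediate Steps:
d(D) = 5 (d(D) = 6 - 1 = 5)
v(E) = -6*E
A(F) = 2*F
I(X) = 5
H = 624 (H = (4*13)*12 = 52*12 = 624)
I(v(-6)) - (H + A(-40)) = 5 - (624 + 2*(-40)) = 5 - (624 - 80) = 5 - 1*544 = 5 - 544 = -539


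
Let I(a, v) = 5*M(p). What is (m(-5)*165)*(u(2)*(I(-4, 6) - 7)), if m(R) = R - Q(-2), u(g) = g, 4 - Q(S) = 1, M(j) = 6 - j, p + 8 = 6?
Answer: -87120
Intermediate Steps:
p = -2 (p = -8 + 6 = -2)
Q(S) = 3 (Q(S) = 4 - 1*1 = 4 - 1 = 3)
I(a, v) = 40 (I(a, v) = 5*(6 - 1*(-2)) = 5*(6 + 2) = 5*8 = 40)
m(R) = -3 + R (m(R) = R - 1*3 = R - 3 = -3 + R)
(m(-5)*165)*(u(2)*(I(-4, 6) - 7)) = ((-3 - 5)*165)*(2*(40 - 7)) = (-8*165)*(2*33) = -1320*66 = -87120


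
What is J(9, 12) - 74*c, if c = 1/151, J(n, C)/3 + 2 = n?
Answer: 3097/151 ≈ 20.510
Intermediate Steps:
J(n, C) = -6 + 3*n
c = 1/151 ≈ 0.0066225
J(9, 12) - 74*c = (-6 + 3*9) - 74*1/151 = (-6 + 27) - 74/151 = 21 - 74/151 = 3097/151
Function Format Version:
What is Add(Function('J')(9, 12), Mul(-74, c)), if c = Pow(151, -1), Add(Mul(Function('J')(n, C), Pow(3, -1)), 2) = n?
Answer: Rational(3097, 151) ≈ 20.510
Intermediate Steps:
Function('J')(n, C) = Add(-6, Mul(3, n))
c = Rational(1, 151) ≈ 0.0066225
Add(Function('J')(9, 12), Mul(-74, c)) = Add(Add(-6, Mul(3, 9)), Mul(-74, Rational(1, 151))) = Add(Add(-6, 27), Rational(-74, 151)) = Add(21, Rational(-74, 151)) = Rational(3097, 151)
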